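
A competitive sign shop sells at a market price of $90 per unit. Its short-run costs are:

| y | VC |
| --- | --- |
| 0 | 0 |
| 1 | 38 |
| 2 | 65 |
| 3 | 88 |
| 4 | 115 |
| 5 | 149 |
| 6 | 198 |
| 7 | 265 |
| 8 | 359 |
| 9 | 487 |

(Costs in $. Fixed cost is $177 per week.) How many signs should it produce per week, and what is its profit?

Profit at each row (π = 90y − TC): y=0: -177; y=1: -125; y=2: -62; y=3: 5; y=4: 68; y=5: 124; y=6: 165; y=7: 188; y=8: 184; y=9: 146.
Profit is maximized at y = 7. AVC there is 265/7 = $37.86 ≤ P, so producing beats shutting down (which would give -$177).

y = 7; profit = $188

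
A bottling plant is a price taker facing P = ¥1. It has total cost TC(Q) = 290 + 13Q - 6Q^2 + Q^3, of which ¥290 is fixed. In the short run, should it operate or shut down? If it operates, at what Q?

From TC, MC = TC'(Q) = 13 - 12Q + 3Q^2 and AVC = VC/Q = 13 - 6Q + Q^2.
The AVC parabola has its vertex at Q = 6/2 = 3, where AVC = 13 - 6·3 + 3^2 = ¥4.
With P < min AVC (¥1 < ¥4), every unit sold adds to the loss.
Shutting down limits the loss to fixed cost, ¥290.

Shut down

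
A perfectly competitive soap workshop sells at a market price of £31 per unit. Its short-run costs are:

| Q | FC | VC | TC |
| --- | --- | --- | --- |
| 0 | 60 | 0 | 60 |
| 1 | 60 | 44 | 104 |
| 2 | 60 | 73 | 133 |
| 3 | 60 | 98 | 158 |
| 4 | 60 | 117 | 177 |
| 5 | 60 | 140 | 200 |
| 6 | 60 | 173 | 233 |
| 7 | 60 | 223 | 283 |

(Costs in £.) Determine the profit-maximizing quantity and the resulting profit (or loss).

Q = 5; profit = -£45

Profit at each row (π = 31Q − TC): Q=0: -60; Q=1: -73; Q=2: -71; Q=3: -65; Q=4: -53; Q=5: -45; Q=6: -47; Q=7: -66.
Profit is maximized at Q = 5. AVC there is 140/5 = £28 ≤ P, so producing beats shutting down (which would give -£60).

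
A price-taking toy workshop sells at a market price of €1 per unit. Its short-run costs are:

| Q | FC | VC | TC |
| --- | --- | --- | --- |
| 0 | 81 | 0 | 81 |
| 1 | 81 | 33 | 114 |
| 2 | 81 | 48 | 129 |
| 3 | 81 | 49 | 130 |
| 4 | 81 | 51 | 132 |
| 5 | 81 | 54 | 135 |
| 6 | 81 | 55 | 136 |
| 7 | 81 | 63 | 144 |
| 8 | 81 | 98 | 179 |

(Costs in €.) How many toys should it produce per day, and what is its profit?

Q = 0 (shut down); profit = -€81

Profit at each row (π = 1Q − TC): Q=0: -81; Q=1: -113; Q=2: -127; Q=3: -127; Q=4: -128; Q=5: -130; Q=6: -130; Q=7: -137; Q=8: -171.
Profit is highest at Q = 0. Equivalently, the lowest AVC in the table is 63/7 ≈ €9 at Q = 7, and P = €1 falls below it — price never covers variable cost, so the firm shuts down and loses only its fixed cost.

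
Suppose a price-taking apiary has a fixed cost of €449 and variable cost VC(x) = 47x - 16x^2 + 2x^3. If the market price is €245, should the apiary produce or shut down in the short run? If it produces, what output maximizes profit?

Produce at x = 9

Strip out fixed cost: VC = 47x - 16x^2 + 2x^3. Then AVC = 47 - 16x + 2x^2 and MC = 47 - 32x + 6x^2.
AVC hits its minimum where MC = AVC, at x = 4, giving min AVC = 47 - 16·4 + 2·4^2 = €15.
P = €245 exceeds min AVC = €15, so the firm stays open.
P = MC gives -198 - 32x + 6x^2 = 0, with roots -11/3 and 9. Take the larger (rising MC): x* = 9.
Check: AVC at x = 9 is €65 ≤ P, so revenue covers variable cost.
Profit = P·x − TC = 245·9 − 1034 = €1171.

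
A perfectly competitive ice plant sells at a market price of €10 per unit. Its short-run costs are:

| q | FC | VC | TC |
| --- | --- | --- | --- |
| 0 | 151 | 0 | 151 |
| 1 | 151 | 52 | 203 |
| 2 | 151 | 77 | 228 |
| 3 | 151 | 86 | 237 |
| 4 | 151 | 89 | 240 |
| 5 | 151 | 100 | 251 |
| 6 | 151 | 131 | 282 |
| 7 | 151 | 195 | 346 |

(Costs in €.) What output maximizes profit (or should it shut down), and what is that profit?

Profit at each row (π = 10q − TC): q=0: -151; q=1: -193; q=2: -208; q=3: -207; q=4: -200; q=5: -201; q=6: -222; q=7: -276.
Profit is highest at q = 0. Equivalently, the lowest AVC in the table is 100/5 ≈ €20 at q = 5, and P = €10 falls below it — price never covers variable cost, so the firm shuts down and loses only its fixed cost.

q = 0 (shut down); profit = -€151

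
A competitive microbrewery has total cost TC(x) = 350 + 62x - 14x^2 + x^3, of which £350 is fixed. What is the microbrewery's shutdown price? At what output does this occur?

The firm shuts down when price falls below the minimum of average variable cost. AVC = VC/x = 62 - 14x + x^2.
At the minimum of AVC, MC = AVC. MC = 62 - 28x + 3x^2; setting MC = AVC gives 2x^2 - 14x = 0, so x = 7. min AVC = 13.
For P < £13 the firm produces nothing.

£13 per unit, at x = 7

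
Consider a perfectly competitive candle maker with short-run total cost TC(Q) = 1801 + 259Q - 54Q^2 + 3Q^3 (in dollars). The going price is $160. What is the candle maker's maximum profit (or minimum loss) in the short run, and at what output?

Profit = -$349 at Q = 11

AVC = 259 - 54Q + 3Q^2; min AVC = $16 at Q = 9. Since P = $160 ≥ min AVC, the firm produces.
With MC = 259 - 108Q + 9Q^2, P = MC on the upward-sloping part at Q* = 11.
TR = 160·11 = 1760. TC = 1801 + 308 = 2109. Profit = 1760 − 2109 = -$349.
That loss of $349 beats the $1801 the firm would lose by shutting down; producing recovers $1452 of fixed cost.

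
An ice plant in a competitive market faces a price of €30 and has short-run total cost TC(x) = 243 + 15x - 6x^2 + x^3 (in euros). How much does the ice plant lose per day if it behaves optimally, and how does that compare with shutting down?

AVC = 15 - 6x + x^2; min AVC = €6 at x = 3. Since P = €30 ≥ min AVC, the firm produces.
MC = 15 - 12x + 3x^2. Setting P = MC and taking the root on the rising branch gives x* = 5.
TR = 30·5 = 150. TC = 243 + 50 = 293. Profit = 150 − 293 = -€143.
Shutting down would mean losing the fixed cost of €243, so operating at a loss of €143 is better by €100.

Profit = -€143 at x = 5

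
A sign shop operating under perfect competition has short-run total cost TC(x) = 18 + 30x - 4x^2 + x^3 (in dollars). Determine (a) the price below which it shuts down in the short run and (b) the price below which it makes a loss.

Shutdown price = $26; break-even price = $33

Shutdown price = min AVC. AVC = 30 - 4x + x^2, with vertex at x = 2 and minimum $26.
ATC = 18/x + 30 - 4x + x^2. Setting dATC/dx = −18/x^2 − 4 + 2x = 0 gives x = 3 (since 2·3^3 − 4·3^2 = 18).
min ATC = 18/3 + 30 − 4·3 + 3^2 = $33. That is the break-even price.
For $26 ≤ P < $33 the firm produces at a loss; below $26 it shuts down.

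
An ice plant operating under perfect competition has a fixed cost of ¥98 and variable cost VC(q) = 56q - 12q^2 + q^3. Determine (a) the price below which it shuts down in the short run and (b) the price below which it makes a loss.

Shutdown price = min AVC. AVC = 56 - 12q + q^2, with vertex at q = 6 and minimum ¥20.
ATC = 98/q + 56 - 12q + q^2. Setting dATC/dq = −98/q^2 − 12 + 2q = 0 gives q = 7 (since 2·7^3 − 12·7^2 = 98).
min ATC = 98/7 + 56 − 12·7 + 7^2 = ¥35. That is the break-even price.
For ¥20 ≤ P < ¥35 the firm produces at a loss; below ¥20 it shuts down.

Shutdown price = ¥20; break-even price = ¥35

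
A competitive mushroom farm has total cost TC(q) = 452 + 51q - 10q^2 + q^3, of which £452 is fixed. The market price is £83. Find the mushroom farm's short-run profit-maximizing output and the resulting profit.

AVC = 51 - 10q + q^2; min AVC = £26 at q = 5. Since P = £83 ≥ min AVC, the firm produces.
MC = 51 - 20q + 3q^2. Setting P = MC and taking the root on the rising branch gives q* = 8.
TR = 83·8 = 664. TC = 452 + 280 = 732. Profit = 664 − 732 = -£68.
By producing, the firm covers all variable cost plus £384 of fixed cost; shutting down would lose the full £452.

Profit = -£68 at q = 8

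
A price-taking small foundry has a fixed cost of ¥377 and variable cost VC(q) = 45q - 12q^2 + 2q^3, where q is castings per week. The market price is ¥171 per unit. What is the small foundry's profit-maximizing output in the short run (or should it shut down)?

Produce at q = 7

Variable cost is VC = 45q - 12q^2 + 2q^3, so AVC = VC/q = 45 - 12q + 2q^2 and MC = dTC/dq = 45 - 24q + 6q^2.
The AVC parabola has its vertex at q = 12/4 = 3, where AVC = 45 - 12·3 + 2·3^2 = ¥27.
Because ¥171 ≥ ¥27, revenue can cover variable cost; the firm operates.
Solving P = MC: -126 - 24q + 6q^2 = 0 ⇒ q = -3 or 7. On the upward-sloping branch, q* = 7.
Check: AVC at q = 7 is ¥59 ≤ P, so revenue covers variable cost.
Profit = P·q − TC = 171·7 − 790 = ¥407.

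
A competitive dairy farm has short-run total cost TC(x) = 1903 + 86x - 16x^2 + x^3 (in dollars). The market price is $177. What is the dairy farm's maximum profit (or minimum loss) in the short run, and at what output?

Profit = -$213 at x = 13

AVC = 86 - 16x + x^2; min AVC = $22 at x = 8. Since P = $177 ≥ min AVC, the firm produces.
With MC = 86 - 32x + 3x^2, P = MC on the upward-sloping part at x* = 13.
TR = 177·13 = 2301. TC = 1903 + 611 = 2514. Profit = 2301 − 2514 = -$213.
Shutting down would mean losing the fixed cost of $1903, so operating at a loss of $213 is better by $1690.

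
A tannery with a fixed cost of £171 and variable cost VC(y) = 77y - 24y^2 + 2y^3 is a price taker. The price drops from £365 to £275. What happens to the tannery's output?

Output falls from 12 to 11

MC = 77 - 48y + 6y^2; the shutdown threshold is min AVC = £5 (at y = 6).
At P = £365 ≥ min AVC, set P = MC on the rising branch: y = 12.
At P = £275 ≥ min AVC, set P = MC: y = 11. The firm stays open but cuts output.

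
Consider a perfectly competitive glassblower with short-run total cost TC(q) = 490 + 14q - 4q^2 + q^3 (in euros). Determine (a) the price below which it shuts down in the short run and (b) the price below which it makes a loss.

Shutdown price = €10; break-even price = €105

Shutdown price = min AVC. AVC = 14 - 4q + q^2, with vertex at q = 2 and minimum €10.
ATC = 490/q + 14 - 4q + q^2. Setting dATC/dq = −490/q^2 − 4 + 2q = 0 gives q = 7 (since 2·7^3 − 4·7^2 = 490).
min ATC = 490/7 + 14 − 4·7 + 7^2 = €105. That is the break-even price.
Between these two prices the firm operates at a loss; above €105 it earns a profit.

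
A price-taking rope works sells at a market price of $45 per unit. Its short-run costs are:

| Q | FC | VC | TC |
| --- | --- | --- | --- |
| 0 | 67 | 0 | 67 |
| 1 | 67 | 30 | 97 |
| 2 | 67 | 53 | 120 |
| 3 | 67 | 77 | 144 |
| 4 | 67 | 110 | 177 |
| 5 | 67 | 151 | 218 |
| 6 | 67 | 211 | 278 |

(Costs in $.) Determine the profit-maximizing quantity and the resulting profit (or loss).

Tabulate TR − TC: Q=0: -67; Q=1: -52; Q=2: -30; Q=3: -9; Q=4: 3; Q=5: 7; Q=6: -8.
Profit is maximized at Q = 5. AVC there is 151/5 = $30.20 ≤ P, so producing beats shutting down (which would give -$67).

Q = 5; profit = $7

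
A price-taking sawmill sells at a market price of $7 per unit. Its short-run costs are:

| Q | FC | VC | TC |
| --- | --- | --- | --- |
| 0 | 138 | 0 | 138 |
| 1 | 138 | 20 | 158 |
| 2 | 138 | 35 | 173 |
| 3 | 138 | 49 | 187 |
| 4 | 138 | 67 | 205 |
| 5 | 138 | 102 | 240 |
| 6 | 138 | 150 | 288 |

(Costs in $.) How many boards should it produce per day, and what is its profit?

Compute π = P·Q − TC at each output: Q=0: -138; Q=1: -151; Q=2: -159; Q=3: -166; Q=4: -177; Q=5: -205; Q=6: -246.
Profit is highest at Q = 0. Equivalently, the lowest AVC in the table is 49/3 ≈ $16.33 at Q = 3, and P = $7 falls below it — price never covers variable cost, so the firm shuts down and loses only its fixed cost.

Q = 0 (shut down); profit = -$138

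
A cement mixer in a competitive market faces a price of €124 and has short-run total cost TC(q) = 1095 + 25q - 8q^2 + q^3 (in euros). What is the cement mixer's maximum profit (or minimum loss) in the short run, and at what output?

Profit = -€285 at q = 9

AVC = 25 - 8q + q^2; min AVC = €9 at q = 4. Since P = €124 ≥ min AVC, the firm produces.
MC = 25 - 16q + 3q^2. Setting P = MC and taking the root on the rising branch gives q* = 9.
TR = 124·9 = 1116. TC = 1095 + 306 = 1401. Profit = 1116 − 1401 = -€285.
That loss of €285 beats the €1095 the firm would lose by shutting down; producing recovers €810 of fixed cost.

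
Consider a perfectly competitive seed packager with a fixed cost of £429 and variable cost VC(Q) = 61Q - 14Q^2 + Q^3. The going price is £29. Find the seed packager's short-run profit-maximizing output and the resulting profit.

Profit = -£301 at Q = 8

AVC = 61 - 14Q + Q^2; min AVC = £12 at Q = 7. Since P = £29 ≥ min AVC, the firm produces.
With MC = 61 - 28Q + 3Q^2, P = MC on the upward-sloping part at Q* = 8.
TR = 29·8 = 232. TC = 429 + 104 = 533. Profit = 232 − 533 = -£301.
Shutting down would mean losing the fixed cost of £429, so operating at a loss of £301 is better by £128.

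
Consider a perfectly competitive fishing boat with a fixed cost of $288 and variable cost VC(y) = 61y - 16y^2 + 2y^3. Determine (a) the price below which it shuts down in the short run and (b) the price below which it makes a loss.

Shutdown price = $29; break-even price = $85

Shutdown price = min AVC. AVC = 61 - 16y + 2y^2, with vertex at y = 4 and minimum $29.
ATC = 288/y + 61 - 16y + 2y^2. Setting dATC/dy = −288/y^2 − 16 + 4y = 0 gives y = 6 (since 4·6^3 − 16·6^2 = 288).
min ATC = 288/6 + 61 − 16·6 + 2·6^2 = $85. That is the break-even price.
Between these two prices the firm operates at a loss; above $85 it earns a profit.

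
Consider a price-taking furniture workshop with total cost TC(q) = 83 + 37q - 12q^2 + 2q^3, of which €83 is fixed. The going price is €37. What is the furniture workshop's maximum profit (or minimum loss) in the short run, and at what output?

AVC = 37 - 12q + 2q^2; min AVC = €19 at q = 3. Since P = €37 ≥ min AVC, the firm produces.
MC = 37 - 24q + 6q^2. Setting P = MC and taking the root on the rising branch gives q* = 4.
TR = 37·4 = 148. TC = 83 + 84 = 167. Profit = 148 − 167 = -€19.
Shutting down would mean losing the fixed cost of €83, so operating at a loss of €19 is better by €64.

Profit = -€19 at q = 4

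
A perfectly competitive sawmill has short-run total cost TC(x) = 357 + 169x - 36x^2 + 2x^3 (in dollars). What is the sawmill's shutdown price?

$7 per unit

Short-run supply begins at min AVC. From VC = 169x - 36x^2 + 2x^3, AVC = 169 - 36x + 2x^2.
At the minimum of AVC, MC = AVC. MC = 169 - 72x + 6x^2; setting MC = AVC gives 4x^2 - 36x = 0, so x = 9. min AVC = 7.
The firm shuts down for any P below $7.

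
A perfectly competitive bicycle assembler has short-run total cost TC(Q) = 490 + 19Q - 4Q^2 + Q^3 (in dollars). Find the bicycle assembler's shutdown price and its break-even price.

Shutdown price = min AVC. AVC = 19 - 4Q + Q^2, with vertex at Q = 2 and minimum $15.
ATC = 490/Q + 19 - 4Q + Q^2. Setting dATC/dQ = −490/Q^2 − 4 + 2Q = 0 gives Q = 7 (since 2·7^3 − 4·7^2 = 490).
min ATC = 490/7 + 19 − 4·7 + 7^2 = $110. That is the break-even price.
Between these two prices the firm operates at a loss; above $110 it earns a profit.

Shutdown price = $15; break-even price = $110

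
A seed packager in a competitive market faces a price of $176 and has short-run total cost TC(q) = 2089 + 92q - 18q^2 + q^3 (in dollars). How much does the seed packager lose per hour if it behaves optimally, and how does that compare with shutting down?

Profit = -$129 at q = 14

AVC = 92 - 18q + q^2 has its minimum $11 at q = 9; price $176 clears that bar, so the firm operates.
With MC = 92 - 36q + 3q^2, P = MC on the upward-sloping part at q* = 14.
TR = 176·14 = 2464. TC = 2089 + 504 = 2593. Profit = 2464 − 2593 = -$129.
That loss of $129 beats the $2089 the firm would lose by shutting down; producing recovers $1960 of fixed cost.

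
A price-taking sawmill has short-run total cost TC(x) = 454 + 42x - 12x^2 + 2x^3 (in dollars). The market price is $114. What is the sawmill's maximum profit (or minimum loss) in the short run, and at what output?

Profit = -$22 at x = 6

AVC = 42 - 12x + 2x^2 has its minimum $24 at x = 3; price $114 clears that bar, so the firm operates.
With MC = 42 - 24x + 6x^2, P = MC on the upward-sloping part at x* = 6.
TR = 114·6 = 684. TC = 454 + 252 = 706. Profit = 684 − 706 = -$22.
That loss of $22 beats the $454 the firm would lose by shutting down; producing recovers $432 of fixed cost.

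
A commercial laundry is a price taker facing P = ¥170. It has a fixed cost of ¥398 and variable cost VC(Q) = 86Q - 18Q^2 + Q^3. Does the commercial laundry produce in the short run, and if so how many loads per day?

Strip out fixed cost: VC = 86Q - 18Q^2 + Q^3. Then AVC = 86 - 18Q + Q^2 and MC = 86 - 36Q + 3Q^2.
AVC is minimized where dAVC/dQ = -18 + 2Q = 0, at Q = 9; min AVC = 86 - 18·9 + 9^2 = ¥5.
Because ¥170 ≥ ¥5, revenue can cover variable cost; the firm operates.
Solving P = MC: -84 - 36Q + 3Q^2 = 0 ⇒ Q = -2 or 14. On the upward-sloping branch, Q* = 14.
Check: AVC at Q = 14 is ¥30 ≤ P, so revenue covers variable cost.
Profit = P·Q − TC = 170·14 − 818 = ¥1562.

Produce at Q = 14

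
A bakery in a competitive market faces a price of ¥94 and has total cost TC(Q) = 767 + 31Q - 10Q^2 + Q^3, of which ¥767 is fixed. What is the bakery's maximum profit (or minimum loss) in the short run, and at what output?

Profit = -¥119 at Q = 9

AVC = 31 - 10Q + Q^2; min AVC = ¥6 at Q = 5. Since P = ¥94 ≥ min AVC, the firm produces.
With MC = 31 - 20Q + 3Q^2, P = MC on the upward-sloping part at Q* = 9.
TR = 94·9 = 846. TC = 767 + 198 = 965. Profit = 846 − 965 = -¥119.
By producing, the firm covers all variable cost plus ¥648 of fixed cost; shutting down would lose the full ¥767.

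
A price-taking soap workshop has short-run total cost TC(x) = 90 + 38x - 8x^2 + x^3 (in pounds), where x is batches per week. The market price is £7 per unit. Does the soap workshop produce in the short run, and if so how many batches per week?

Shut down

Strip out fixed cost: VC = 38x - 8x^2 + x^3. Then AVC = 38 - 8x + x^2 and MC = 38 - 16x + 3x^2.
The AVC parabola has its vertex at x = 8/2 = 4, where AVC = 38 - 8·4 + 4^2 = £22.
P = £7 lies below min AVC = £22; no output level covers variable cost.
Shutting down limits the loss to fixed cost, £90.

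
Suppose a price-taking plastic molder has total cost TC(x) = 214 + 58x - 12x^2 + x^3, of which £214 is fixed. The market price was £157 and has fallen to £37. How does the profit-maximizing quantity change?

MC = 58 - 24x + 3x^2; the shutdown threshold is min AVC = £22 (at x = 6).
With P = £157 above the shutdown price, P = MC gives x = 11.
At P = £37 ≥ min AVC, set P = MC: x = 7. The firm stays open but cuts output.

Output falls from 11 to 7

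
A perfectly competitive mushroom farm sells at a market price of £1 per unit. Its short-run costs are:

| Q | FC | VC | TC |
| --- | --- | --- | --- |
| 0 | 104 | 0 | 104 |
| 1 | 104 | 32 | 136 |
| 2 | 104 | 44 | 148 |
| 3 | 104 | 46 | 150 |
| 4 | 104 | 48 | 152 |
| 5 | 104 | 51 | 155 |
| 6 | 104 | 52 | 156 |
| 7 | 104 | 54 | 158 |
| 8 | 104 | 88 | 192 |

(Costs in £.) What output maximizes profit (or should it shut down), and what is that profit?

Tabulate TR − TC: Q=0: -104; Q=1: -135; Q=2: -146; Q=3: -147; Q=4: -148; Q=5: -150; Q=6: -150; Q=7: -151; Q=8: -184.
Profit is highest at Q = 0. Equivalently, the lowest AVC in the table is 54/7 ≈ £7.71 at Q = 7, and P = £1 falls below it — price never covers variable cost, so the firm shuts down and loses only its fixed cost.

Q = 0 (shut down); profit = -£104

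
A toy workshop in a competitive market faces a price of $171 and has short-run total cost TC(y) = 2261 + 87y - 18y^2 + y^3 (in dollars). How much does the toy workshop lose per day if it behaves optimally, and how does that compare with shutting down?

AVC = 87 - 18y + y^2 has its minimum $6 at y = 9; price $171 clears that bar, so the firm operates.
MC = 87 - 36y + 3y^2. Setting P = MC and taking the root on the rising branch gives y* = 14.
TR = 171·14 = 2394. TC = 2261 + 434 = 2695. Profit = 2394 − 2695 = -$301.
That loss of $301 beats the $2261 the firm would lose by shutting down; producing recovers $1960 of fixed cost.

Profit = -$301 at y = 14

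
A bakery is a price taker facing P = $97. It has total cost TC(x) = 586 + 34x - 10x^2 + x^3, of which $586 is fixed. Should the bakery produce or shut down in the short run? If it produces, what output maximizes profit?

Strip out fixed cost: VC = 34x - 10x^2 + x^3. Then AVC = 34 - 10x + x^2 and MC = 34 - 20x + 3x^2.
AVC hits its minimum where MC = AVC, at x = 5, giving min AVC = 34 - 10·5 + 5^2 = $9.
Because $97 ≥ $9, revenue can cover variable cost; the firm operates.
Set P = MC: 97 = 34 - 20x + 3x^2 → -63 - 20x + 3x^2 = 0. The roots are x = -7/3 and x = 9; the profit-maximizing output is on the rising part of MC, so x* = 9.
Check: AVC at x = 9 is $25 ≤ P, so revenue covers variable cost.
Profit = P·x − TC = 97·9 − 811 = $62.

Produce at x = 9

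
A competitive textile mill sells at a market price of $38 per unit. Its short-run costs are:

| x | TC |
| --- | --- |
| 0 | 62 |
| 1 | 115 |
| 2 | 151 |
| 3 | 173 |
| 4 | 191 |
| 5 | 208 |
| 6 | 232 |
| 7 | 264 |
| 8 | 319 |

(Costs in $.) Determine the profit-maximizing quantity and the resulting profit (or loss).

x = 7; profit = $2

Compute π = P·x − TC at each output: x=0: -62; x=1: -77; x=2: -75; x=3: -59; x=4: -39; x=5: -18; x=6: -4; x=7: 2; x=8: -15.
Profit is maximized at x = 7. AVC there is 202/7 = $28.86 ≤ P, so producing beats shutting down (which would give -$62).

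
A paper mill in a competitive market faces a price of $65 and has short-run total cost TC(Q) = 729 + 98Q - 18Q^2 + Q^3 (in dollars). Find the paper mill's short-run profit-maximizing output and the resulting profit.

Profit = -$245 at Q = 11

AVC = 98 - 18Q + Q^2 has its minimum $17 at Q = 9; price $65 clears that bar, so the firm operates.
MC = 98 - 36Q + 3Q^2. Setting P = MC and taking the root on the rising branch gives Q* = 11.
TR = 65·11 = 715. TC = 729 + 231 = 960. Profit = 715 − 960 = -$245.
Shutting down would mean losing the fixed cost of $729, so operating at a loss of $245 is better by $484.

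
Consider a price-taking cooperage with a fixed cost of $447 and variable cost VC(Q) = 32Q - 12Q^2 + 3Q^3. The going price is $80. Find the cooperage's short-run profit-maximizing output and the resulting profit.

Profit = -$255 at Q = 4

AVC = 32 - 12Q + 3Q^2; min AVC = $20 at Q = 2. Since P = $80 ≥ min AVC, the firm produces.
With MC = 32 - 24Q + 9Q^2, P = MC on the upward-sloping part at Q* = 4.
TR = 80·4 = 320. TC = 447 + 128 = 575. Profit = 320 − 575 = -$255.
That loss of $255 beats the $447 the firm would lose by shutting down; producing recovers $192 of fixed cost.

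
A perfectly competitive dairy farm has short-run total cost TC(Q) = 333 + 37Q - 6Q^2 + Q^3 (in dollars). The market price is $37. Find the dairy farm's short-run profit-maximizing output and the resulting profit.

Profit = -$301 at Q = 4

AVC = 37 - 6Q + Q^2; min AVC = $28 at Q = 3. Since P = $37 ≥ min AVC, the firm produces.
With MC = 37 - 12Q + 3Q^2, P = MC on the upward-sloping part at Q* = 4.
TR = 37·4 = 148. TC = 333 + 116 = 449. Profit = 148 − 449 = -$301.
That loss of $301 beats the $333 the firm would lose by shutting down; producing recovers $32 of fixed cost.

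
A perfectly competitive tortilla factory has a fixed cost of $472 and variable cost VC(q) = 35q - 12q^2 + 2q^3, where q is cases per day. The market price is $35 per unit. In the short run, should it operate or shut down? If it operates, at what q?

Strip out fixed cost: VC = 35q - 12q^2 + 2q^3. Then AVC = 35 - 12q + 2q^2 and MC = 35 - 24q + 6q^2.
The AVC parabola has its vertex at q = 12/4 = 3, where AVC = 35 - 12·3 + 2·3^2 = $17.
P = $35 exceeds min AVC = $17, so the firm stays open.
Solving P = MC: -24q + 6q^2 = 0 ⇒ q = 0 or 4. On the upward-sloping branch, q* = 4.
Check: AVC at q = 4 is $19 ≤ P, so revenue covers variable cost.
Profit = P·q − TC = 35·4 − 548 = -$408, a loss, but smaller than the $472 fixed cost the firm would lose by shutting down.

Produce at q = 4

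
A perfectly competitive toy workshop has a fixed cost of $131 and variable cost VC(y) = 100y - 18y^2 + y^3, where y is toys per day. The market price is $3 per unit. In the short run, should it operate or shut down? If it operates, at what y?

Shut down

From TC, MC = TC'(y) = 100 - 36y + 3y^2 and AVC = VC/y = 100 - 18y + y^2.
AVC is minimized where dAVC/dy = -18 + 2y = 0, at y = 9; min AVC = 100 - 18·9 + 9^2 = $19.
P = $3 lies below min AVC = $19; no output level covers variable cost.
Best response: produce nothing and absorb the $131 fixed cost.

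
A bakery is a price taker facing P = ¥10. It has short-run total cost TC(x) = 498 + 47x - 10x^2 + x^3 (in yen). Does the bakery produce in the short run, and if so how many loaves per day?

Variable cost is VC = 47x - 10x^2 + x^3, so AVC = VC/x = 47 - 10x + x^2 and MC = dTC/dx = 47 - 20x + 3x^2.
The AVC parabola has its vertex at x = 10/2 = 5, where AVC = 47 - 10·5 + 5^2 = ¥22.
P = ¥10 lies below min AVC = ¥22; no output level covers variable cost.
Best response: produce nothing and absorb the ¥498 fixed cost.

Shut down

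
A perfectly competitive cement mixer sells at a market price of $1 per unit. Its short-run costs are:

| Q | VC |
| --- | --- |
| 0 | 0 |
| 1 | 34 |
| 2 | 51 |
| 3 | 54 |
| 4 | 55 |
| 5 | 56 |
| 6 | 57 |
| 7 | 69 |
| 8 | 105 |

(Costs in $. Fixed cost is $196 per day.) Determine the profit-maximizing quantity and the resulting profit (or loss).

Compute π = P·Q − TC at each output: Q=0: -196; Q=1: -229; Q=2: -245; Q=3: -247; Q=4: -247; Q=5: -247; Q=6: -247; Q=7: -258; Q=8: -293.
Profit is highest at Q = 0. Equivalently, the lowest AVC in the table is 57/6 ≈ $9.50 at Q = 6, and P = $1 falls below it — price never covers variable cost, so the firm shuts down and loses only its fixed cost.

Q = 0 (shut down); profit = -$196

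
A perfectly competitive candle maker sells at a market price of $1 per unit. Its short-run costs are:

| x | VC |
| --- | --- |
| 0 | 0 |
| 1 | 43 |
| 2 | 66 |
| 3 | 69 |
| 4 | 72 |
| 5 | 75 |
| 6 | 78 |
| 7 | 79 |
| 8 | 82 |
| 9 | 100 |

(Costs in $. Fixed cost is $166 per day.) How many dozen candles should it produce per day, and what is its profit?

x = 0 (shut down); profit = -$166

Profit at each row (π = 1x − TC): x=0: -166; x=1: -208; x=2: -230; x=3: -232; x=4: -234; x=5: -236; x=6: -238; x=7: -238; x=8: -240; x=9: -257.
Profit is highest at x = 0. Equivalently, the lowest AVC in the table is 82/8 ≈ $10.25 at x = 8, and P = $1 falls below it — price never covers variable cost, so the firm shuts down and loses only its fixed cost.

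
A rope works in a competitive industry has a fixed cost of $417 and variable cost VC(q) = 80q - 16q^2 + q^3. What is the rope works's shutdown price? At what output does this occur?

$16 per unit, at q = 8

The firm shuts down when price falls below the minimum of average variable cost. AVC = VC/q = 80 - 16q + q^2.
At the minimum of AVC, MC = AVC. MC = 80 - 32q + 3q^2; setting MC = AVC gives 2q^2 - 16q = 0, so q = 8. min AVC = 16.
So the shutdown price is $16.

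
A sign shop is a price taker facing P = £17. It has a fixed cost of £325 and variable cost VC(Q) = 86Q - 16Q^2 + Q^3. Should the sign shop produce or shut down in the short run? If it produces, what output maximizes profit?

Shut down

Variable cost is VC = 86Q - 16Q^2 + Q^3, so AVC = VC/Q = 86 - 16Q + Q^2 and MC = dTC/dQ = 86 - 32Q + 3Q^2.
AVC hits its minimum where MC = AVC, at Q = 8, giving min AVC = 86 - 16·8 + 8^2 = £22.
Since P = £17 < min AVC = £22, price fails to cover variable cost at any output.
Best response: produce nothing and absorb the £325 fixed cost.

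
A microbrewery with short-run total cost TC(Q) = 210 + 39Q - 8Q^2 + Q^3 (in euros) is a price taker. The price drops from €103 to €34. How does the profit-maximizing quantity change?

AVC = 39 - 8Q + Q^2, minimized at Q = 4 where min AVC = €23. MC = 39 - 16Q + 3Q^2.
With P = €103 above the shutdown price, P = MC gives Q = 8.
At P = €34 ≥ min AVC, set P = MC: Q = 5. The firm stays open but cuts output.

Output falls from 8 to 5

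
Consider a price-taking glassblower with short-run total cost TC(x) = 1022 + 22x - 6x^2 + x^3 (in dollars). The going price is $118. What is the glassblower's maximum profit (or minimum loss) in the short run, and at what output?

AVC = 22 - 6x + x^2; min AVC = $13 at x = 3. Since P = $118 ≥ min AVC, the firm produces.
MC = 22 - 12x + 3x^2. Setting P = MC and taking the root on the rising branch gives x* = 8.
TR = 118·8 = 944. TC = 1022 + 304 = 1326. Profit = 944 − 1326 = -$382.
Shutting down would mean losing the fixed cost of $1022, so operating at a loss of $382 is better by $640.

Profit = -$382 at x = 8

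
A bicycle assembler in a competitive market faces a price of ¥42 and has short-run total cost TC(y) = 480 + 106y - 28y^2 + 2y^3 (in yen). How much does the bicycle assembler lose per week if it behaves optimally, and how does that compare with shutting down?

AVC = 106 - 28y + 2y^2; min AVC = ¥8 at y = 7. Since P = ¥42 ≥ min AVC, the firm produces.
MC = 106 - 56y + 6y^2. Setting P = MC and taking the root on the rising branch gives y* = 8.
TR = 42·8 = 336. TC = 480 + 80 = 560. Profit = 336 − 560 = -¥224.
By producing, the firm covers all variable cost plus ¥256 of fixed cost; shutting down would lose the full ¥480.

Profit = -¥224 at y = 8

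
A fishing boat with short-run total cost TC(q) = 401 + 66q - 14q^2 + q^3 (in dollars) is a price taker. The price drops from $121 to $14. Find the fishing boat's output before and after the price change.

Output falls from 11 to 0 (the firm shuts down)

AVC = 66 - 14q + q^2, minimized at q = 7 where min AVC = $17. MC = 66 - 28q + 3q^2.
With P = $121 above the shutdown price, P = MC gives q = 11.
At P = $14 < min AVC = $17, price no longer covers variable cost at any output, so the firm shuts down: q = 0.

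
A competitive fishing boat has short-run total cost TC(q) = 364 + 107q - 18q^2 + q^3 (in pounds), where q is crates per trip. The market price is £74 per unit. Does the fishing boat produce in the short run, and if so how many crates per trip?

Strip out fixed cost: VC = 107q - 18q^2 + q^3. Then AVC = 107 - 18q + q^2 and MC = 107 - 36q + 3q^2.
The AVC parabola has its vertex at q = 18/2 = 9, where AVC = 107 - 18·9 + 9^2 = £26.
Since P = £74 ≥ min AVC = £26, price covers variable cost and the firm should produce.
Set P = MC: 74 = 107 - 36q + 3q^2 → 33 - 36q + 3q^2 = 0. The roots are q = 1 and q = 11; the profit-maximizing output is on the rising part of MC, so q* = 11.
Check: AVC at q = 11 is £30 ≤ P, so revenue covers variable cost.
Profit = P·q − TC = 74·11 − 694 = £120.

Produce at q = 11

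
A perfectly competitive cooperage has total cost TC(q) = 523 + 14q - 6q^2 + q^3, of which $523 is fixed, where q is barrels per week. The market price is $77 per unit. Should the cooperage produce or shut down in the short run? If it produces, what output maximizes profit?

From TC, MC = TC'(q) = 14 - 12q + 3q^2 and AVC = VC/q = 14 - 6q + q^2.
The AVC parabola has its vertex at q = 6/2 = 3, where AVC = 14 - 6·3 + 3^2 = $5.
Since P = $77 ≥ min AVC = $5, price covers variable cost and the firm should produce.
Solving P = MC: -63 - 12q + 3q^2 = 0 ⇒ q = -3 or 7. On the upward-sloping branch, q* = 7.
Check: AVC at q = 7 is $21 ≤ P, so revenue covers variable cost.
Profit = P·q − TC = 77·7 − 670 = -$131, a loss, but smaller than the $523 fixed cost the firm would lose by shutting down.

Produce at q = 7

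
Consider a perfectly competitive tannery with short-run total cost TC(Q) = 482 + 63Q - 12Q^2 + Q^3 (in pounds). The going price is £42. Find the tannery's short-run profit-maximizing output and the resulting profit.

AVC = 63 - 12Q + Q^2; min AVC = £27 at Q = 6. Since P = £42 ≥ min AVC, the firm produces.
MC = 63 - 24Q + 3Q^2. Setting P = MC and taking the root on the rising branch gives Q* = 7.
TR = 42·7 = 294. TC = 482 + 196 = 678. Profit = 294 − 678 = -£384.
That loss of £384 beats the £482 the firm would lose by shutting down; producing recovers £98 of fixed cost.

Profit = -£384 at Q = 7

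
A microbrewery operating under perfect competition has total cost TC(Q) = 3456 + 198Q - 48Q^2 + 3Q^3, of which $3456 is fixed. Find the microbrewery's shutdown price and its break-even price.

AVC = 198 - 48Q + 3Q^2; minimized at Q = 8, giving min AVC = $6. That is the shutdown price.
ATC = 3456/Q + 198 - 48Q + 3Q^2. Setting dATC/dQ = −3456/Q^2 − 48 + 6Q = 0 gives Q = 12 (since 6·12^3 − 48·12^2 = 3456).
min ATC = 3456/12 + 198 − 48·12 + 3·12^2 = $342. That is the break-even price.
Between these two prices the firm operates at a loss; above $342 it earns a profit.

Shutdown price = $6; break-even price = $342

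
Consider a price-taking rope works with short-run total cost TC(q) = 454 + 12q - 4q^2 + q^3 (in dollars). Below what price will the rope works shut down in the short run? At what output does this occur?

$8 per unit, at q = 2

The shutdown price is the minimum of AVC. VC = 12q - 4q^2 + q^3, so AVC = 12 - 4q + q^2.
dAVC/dq = -4 + 2q = 0 gives q = 2. min AVC = 12 - 4·2 + 2^2 = 8.
The firm shuts down for any P below $8.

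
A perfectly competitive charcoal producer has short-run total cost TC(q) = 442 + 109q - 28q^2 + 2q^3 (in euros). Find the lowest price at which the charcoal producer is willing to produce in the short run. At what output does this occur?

Short-run supply begins at min AVC. From VC = 109q - 28q^2 + 2q^3, AVC = 109 - 28q + 2q^2.
At the minimum of AVC, MC = AVC. MC = 109 - 56q + 6q^2; setting MC = AVC gives 4q^2 - 28q = 0, so q = 7. min AVC = 11.
For P < €11 the firm produces nothing.

€11 per unit, at q = 7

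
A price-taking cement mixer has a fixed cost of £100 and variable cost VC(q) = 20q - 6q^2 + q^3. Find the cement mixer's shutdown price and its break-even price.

AVC = 20 - 6q + q^2; minimized at q = 3, giving min AVC = £11. That is the shutdown price.
ATC = 100/q + 20 - 6q + q^2. Setting dATC/dq = −100/q^2 − 6 + 2q = 0 gives q = 5 (since 2·5^3 − 6·5^2 = 100).
min ATC = 100/5 + 20 − 6·5 + 5^2 = £35. That is the break-even price.
Between these two prices the firm operates at a loss; above £35 it earns a profit.

Shutdown price = £11; break-even price = £35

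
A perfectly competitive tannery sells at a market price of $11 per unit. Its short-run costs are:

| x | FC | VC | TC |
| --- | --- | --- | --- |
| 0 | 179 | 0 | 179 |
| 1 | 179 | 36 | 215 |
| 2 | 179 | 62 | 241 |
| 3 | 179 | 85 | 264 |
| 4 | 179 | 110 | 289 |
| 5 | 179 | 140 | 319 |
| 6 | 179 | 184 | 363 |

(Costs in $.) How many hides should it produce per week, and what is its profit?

Profit at each row (π = 11x − TC): x=0: -179; x=1: -204; x=2: -219; x=3: -231; x=4: -245; x=5: -264; x=6: -297.
Profit is highest at x = 0. Equivalently, the lowest AVC in the table is 110/4 ≈ $27.50 at x = 4, and P = $11 falls below it — price never covers variable cost, so the firm shuts down and loses only its fixed cost.

x = 0 (shut down); profit = -$179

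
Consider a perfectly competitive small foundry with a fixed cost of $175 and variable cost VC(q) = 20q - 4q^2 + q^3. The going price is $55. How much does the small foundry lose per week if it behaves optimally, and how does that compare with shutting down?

Profit = -$25 at q = 5

AVC = 20 - 4q + q^2; min AVC = $16 at q = 2. Since P = $55 ≥ min AVC, the firm produces.
MC = 20 - 8q + 3q^2. Setting P = MC and taking the root on the rising branch gives q* = 5.
TR = 55·5 = 275. TC = 175 + 125 = 300. Profit = 275 − 300 = -$25.
By producing, the firm covers all variable cost plus $150 of fixed cost; shutting down would lose the full $175.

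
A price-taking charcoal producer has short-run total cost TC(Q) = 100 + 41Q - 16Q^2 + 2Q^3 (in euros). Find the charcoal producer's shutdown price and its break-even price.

Shutdown price = €9; break-even price = €31

AVC = 41 - 16Q + 2Q^2; minimized at Q = 4, giving min AVC = €9. That is the shutdown price.
ATC = 100/Q + 41 - 16Q + 2Q^2. Setting dATC/dQ = −100/Q^2 − 16 + 4Q = 0 gives Q = 5 (since 4·5^3 − 16·5^2 = 100).
min ATC = 100/5 + 41 − 16·5 + 2·5^2 = €31. That is the break-even price.
Between these two prices the firm operates at a loss; above €31 it earns a profit.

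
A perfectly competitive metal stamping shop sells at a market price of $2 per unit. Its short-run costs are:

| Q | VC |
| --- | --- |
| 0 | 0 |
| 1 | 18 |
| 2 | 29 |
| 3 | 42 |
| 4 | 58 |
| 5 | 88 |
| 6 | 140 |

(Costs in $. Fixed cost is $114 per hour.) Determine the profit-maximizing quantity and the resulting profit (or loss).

Compute π = P·Q − TC at each output: Q=0: -114; Q=1: -130; Q=2: -139; Q=3: -150; Q=4: -164; Q=5: -192; Q=6: -242.
Profit is highest at Q = 0. Equivalently, the lowest AVC in the table is 42/3 ≈ $14 at Q = 3, and P = $2 falls below it — price never covers variable cost, so the firm shuts down and loses only its fixed cost.

Q = 0 (shut down); profit = -$114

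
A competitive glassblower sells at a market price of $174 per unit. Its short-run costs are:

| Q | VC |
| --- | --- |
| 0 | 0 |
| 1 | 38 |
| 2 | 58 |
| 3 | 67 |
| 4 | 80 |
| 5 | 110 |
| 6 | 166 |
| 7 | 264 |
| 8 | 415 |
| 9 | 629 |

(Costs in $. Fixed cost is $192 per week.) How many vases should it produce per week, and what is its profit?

Profit at each row (π = 174Q − TC): Q=0: -192; Q=1: -56; Q=2: 98; Q=3: 263; Q=4: 424; Q=5: 568; Q=6: 686; Q=7: 762; Q=8: 785; Q=9: 745.
Profit is maximized at Q = 8. AVC there is 415/8 = $51.88 ≤ P, so producing beats shutting down (which would give -$192).

Q = 8; profit = $785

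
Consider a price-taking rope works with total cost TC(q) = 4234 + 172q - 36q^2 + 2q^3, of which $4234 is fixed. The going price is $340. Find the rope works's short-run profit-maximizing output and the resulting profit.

Profit = -$314 at q = 14

AVC = 172 - 36q + 2q^2; min AVC = $10 at q = 9. Since P = $340 ≥ min AVC, the firm produces.
With MC = 172 - 72q + 6q^2, P = MC on the upward-sloping part at q* = 14.
TR = 340·14 = 4760. TC = 4234 + 840 = 5074. Profit = 4760 − 5074 = -$314.
That loss of $314 beats the $4234 the firm would lose by shutting down; producing recovers $3920 of fixed cost.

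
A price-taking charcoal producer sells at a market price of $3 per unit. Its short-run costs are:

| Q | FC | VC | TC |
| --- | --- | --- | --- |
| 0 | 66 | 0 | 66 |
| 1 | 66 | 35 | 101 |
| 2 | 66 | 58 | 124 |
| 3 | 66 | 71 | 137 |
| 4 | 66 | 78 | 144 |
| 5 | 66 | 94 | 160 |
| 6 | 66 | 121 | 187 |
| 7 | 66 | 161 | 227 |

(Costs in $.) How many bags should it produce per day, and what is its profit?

Q = 0 (shut down); profit = -$66

Tabulate TR − TC: Q=0: -66; Q=1: -98; Q=2: -118; Q=3: -128; Q=4: -132; Q=5: -145; Q=6: -169; Q=7: -206.
Profit is highest at Q = 0. Equivalently, the lowest AVC in the table is 94/5 ≈ $18.80 at Q = 5, and P = $3 falls below it — price never covers variable cost, so the firm shuts down and loses only its fixed cost.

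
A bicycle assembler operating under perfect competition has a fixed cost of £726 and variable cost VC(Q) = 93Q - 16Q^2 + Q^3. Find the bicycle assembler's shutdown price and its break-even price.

Shutdown price = £29; break-even price = £104

AVC = 93 - 16Q + Q^2; minimized at Q = 8, giving min AVC = £29. That is the shutdown price.
ATC = 726/Q + 93 - 16Q + Q^2. Setting dATC/dQ = −726/Q^2 − 16 + 2Q = 0 gives Q = 11 (since 2·11^3 − 16·11^2 = 726).
min ATC = 726/11 + 93 − 16·11 + 11^2 = £104. That is the break-even price.
Between these two prices the firm operates at a loss; above £104 it earns a profit.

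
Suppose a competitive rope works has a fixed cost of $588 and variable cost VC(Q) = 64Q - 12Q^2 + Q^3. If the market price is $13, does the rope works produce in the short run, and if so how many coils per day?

From TC, MC = TC'(Q) = 64 - 24Q + 3Q^2 and AVC = VC/Q = 64 - 12Q + Q^2.
AVC hits its minimum where MC = AVC, at Q = 6, giving min AVC = 64 - 12·6 + 6^2 = $28.
Since P = $13 < min AVC = $28, price fails to cover variable cost at any output.
Best response: produce nothing and absorb the $588 fixed cost.

Shut down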